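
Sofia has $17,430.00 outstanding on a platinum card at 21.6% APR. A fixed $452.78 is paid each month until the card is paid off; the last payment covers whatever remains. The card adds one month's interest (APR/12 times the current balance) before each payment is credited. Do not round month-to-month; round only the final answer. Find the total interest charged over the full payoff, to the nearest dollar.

$12,536

Monthly rate r = 21.6%/12 = 1.8% = 0.018.
Payoff takes n = ⌈−ln(1 − rB₀/P)/ln(1+r)⌉ = ⌈66.180⌉ = 67 payments; the last is $82.07.
Total paid = 66·$452.78 + $82.07 = $29,965.55.
Total interest = total paid − principal = $29,965.55 − $17,430.00 = $12,535.55.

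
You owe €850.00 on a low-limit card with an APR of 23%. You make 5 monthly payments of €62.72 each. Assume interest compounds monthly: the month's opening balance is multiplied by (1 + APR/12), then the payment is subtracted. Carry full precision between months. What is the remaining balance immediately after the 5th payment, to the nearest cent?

Monthly rate r = 23%/12 = 1.91667% = 0.0191667.
Each month: B ← B·(1+r) − €62.72.
Month 1: interest €16.29; balance after payment €803.57.
Month 2: interest €15.40; balance after payment €756.25.
Month 3: interest €14.49; balance after payment €708.03.
Month 4: interest €13.57; balance after payment €658.88.
Month 5: interest €12.63; balance after payment €608.79.

€608.79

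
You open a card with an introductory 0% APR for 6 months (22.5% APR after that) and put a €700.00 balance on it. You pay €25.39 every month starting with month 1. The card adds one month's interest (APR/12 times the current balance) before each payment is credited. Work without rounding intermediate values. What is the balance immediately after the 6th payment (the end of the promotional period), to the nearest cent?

€547.66

Promo months 1–6 at r₀ = 0%/12 = 0; months 7+ at r₁ = 22.5%/12 = 0.01875.
After month 6 (no interest yet): B = €700.00 − 6·€25.39 = €547.66.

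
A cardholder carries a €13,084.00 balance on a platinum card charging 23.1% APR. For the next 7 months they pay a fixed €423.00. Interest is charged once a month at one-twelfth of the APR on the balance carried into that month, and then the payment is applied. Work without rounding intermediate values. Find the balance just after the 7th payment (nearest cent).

€11,814.63

Monthly rate r = 23.1%/12 = 1.925% = 0.01925.
Each month: B ← B·(1+r) − €423.00.
Month 1: interest €251.87; balance after payment €12,912.87.
Month 2: interest €248.57; balance after payment €12,738.44.
Month 3: interest €245.21; balance after payment €12,560.65.
Month 4: interest €241.79; balance after payment €12,379.45.
Month 5: interest €238.30; balance after payment €12,194.75.
Month 6: interest €234.75; balance after payment €12,006.50.
Month 7: interest €231.13; balance after payment €11,814.63.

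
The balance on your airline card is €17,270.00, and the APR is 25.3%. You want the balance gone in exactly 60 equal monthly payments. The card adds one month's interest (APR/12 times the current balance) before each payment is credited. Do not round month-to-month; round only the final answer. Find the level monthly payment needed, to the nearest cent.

€509.94

Monthly rate r = 25.3%/12 = 2.10833% = 0.0210833.
Level-payment amortization: P = B₀·r / (1 − (1+r)^(−n)) = 17270.00·0.0210833 / (1 − 1.02108^(−60)).
Denominator 1 − (1+r)^(−60) = 0.71402455.
P = 364.109 / 0.71402455 ≈ 509.94.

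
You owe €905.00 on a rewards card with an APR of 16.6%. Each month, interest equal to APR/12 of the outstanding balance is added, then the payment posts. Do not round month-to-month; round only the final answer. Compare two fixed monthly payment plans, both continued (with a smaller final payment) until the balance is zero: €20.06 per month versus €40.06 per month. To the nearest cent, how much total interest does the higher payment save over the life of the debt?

€335.94

Monthly rate r = 16.6%/12 = 1.38333% = 0.0138333.
At €20.06/mo: n = ⌈−ln(1 − rB₀/P)/ln(1+r)⌉ = 72 payments (last €4.34); total interest = total paid − €905.00 = €523.60.
At €40.06/mo: 28 payments (last €11.04); total interest €187.66.
Interest saved = €523.60 − €187.66 = €335.94.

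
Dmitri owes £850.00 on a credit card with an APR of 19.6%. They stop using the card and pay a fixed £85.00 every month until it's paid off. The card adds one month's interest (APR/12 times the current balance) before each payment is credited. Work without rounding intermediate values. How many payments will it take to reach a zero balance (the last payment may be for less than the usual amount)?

Monthly rate r = 19.6%/12 = 1.63333% = 0.0163333.
Recurrence: B ← B·(1+r) − £85.00.
Month 1: interest £13.88; balance after payment £778.88.
Month 2: interest £12.72; balance after payment £706.61.
Closed form: n = −ln(1 − rB₀/P)/ln(1+r) = −ln(0.83667)/ln(1.01633) ≈ 11.007, so the balance reaches zero during payment 12.

12 payments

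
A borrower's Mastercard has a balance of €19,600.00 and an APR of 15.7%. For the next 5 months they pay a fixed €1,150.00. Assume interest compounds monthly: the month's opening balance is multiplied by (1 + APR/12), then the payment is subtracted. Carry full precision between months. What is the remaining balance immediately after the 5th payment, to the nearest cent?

Monthly rate r = 15.7%/12 = 1.30833% = 0.0130833.
Each month: B ← B·(1+r) − €1,150.00.
Month 1: interest €256.43; balance after payment €18,706.43.
Month 2: interest €244.74; balance after payment €17,801.18.
Month 3: interest €232.90; balance after payment €16,884.07.
Month 4: interest €220.90; balance after payment €15,954.97.
Month 5: interest €208.74; balance after payment €15,013.72.

€15,013.72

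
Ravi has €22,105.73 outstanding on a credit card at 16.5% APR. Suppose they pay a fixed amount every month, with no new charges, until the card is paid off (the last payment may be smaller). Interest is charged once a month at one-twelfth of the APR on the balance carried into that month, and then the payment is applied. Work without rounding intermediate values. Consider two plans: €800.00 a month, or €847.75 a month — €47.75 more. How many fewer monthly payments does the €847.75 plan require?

Monthly rate r = 16.5%/12 = 1.375% = 0.01375.
At €800.00/mo: n = ⌈−ln(1 − rB₀/P)/ln(1+r)⌉ = 35 payments (last €798.32); total interest = total paid − €22,105.73 = €5,892.59.
At €847.75/mo: 33 payments (last €436.53); total interest €5,458.80.
Payments saved = 35 − 33 = 2.

2 fewer payments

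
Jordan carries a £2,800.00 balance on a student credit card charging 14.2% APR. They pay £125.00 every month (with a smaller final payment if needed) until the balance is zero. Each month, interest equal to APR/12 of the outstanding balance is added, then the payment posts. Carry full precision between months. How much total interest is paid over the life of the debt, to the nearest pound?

£473

Monthly rate r = 14.2%/12 = 1.18333% = 0.0118333.
Payoff takes n = ⌈−ln(1 − rB₀/P)/ln(1+r)⌉ = ⌈26.180⌉ = 27 payments; the last is £22.58.
Total paid = 26·£125.00 + £22.58 = £3,272.58.
Total interest = total paid − principal = £3,272.58 − £2,800.00 = £472.58.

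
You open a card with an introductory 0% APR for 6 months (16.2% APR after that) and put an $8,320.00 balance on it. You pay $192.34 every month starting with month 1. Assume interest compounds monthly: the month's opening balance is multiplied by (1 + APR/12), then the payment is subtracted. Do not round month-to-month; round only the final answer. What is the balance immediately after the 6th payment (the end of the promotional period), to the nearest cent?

Promo months 1–6 at r₀ = 0%/12 = 0; months 7+ at r₁ = 16.2%/12 = 0.0135.
After month 6 (no interest yet): B = $8,320.00 − 6·$192.34 = $7,165.96.

$7,165.96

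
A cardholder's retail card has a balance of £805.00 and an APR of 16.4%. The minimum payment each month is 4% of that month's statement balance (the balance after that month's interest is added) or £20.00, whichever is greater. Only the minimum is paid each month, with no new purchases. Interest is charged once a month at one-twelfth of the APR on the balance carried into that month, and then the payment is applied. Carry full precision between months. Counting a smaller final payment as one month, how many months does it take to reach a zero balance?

49 months

Monthly rate r = 16.4%/12 = 1.36667% = 0.0136667.
While 4% of the post-interest balance exceeds £20.00, each month B ← (B·(1+r))·(1 − 0.04), i.e. B shrinks by the factor (1+r)·0.96 = 0.97312.
This holds for months 1–18. Entering month 19 the balance is £492.94; 4% of the post-interest balance is now below £20.00, so the flat £20.00 minimum applies from here.
From month 19 a fixed £20.00 at rate r clears £492.94 in 31 more payments. Total: 18 + 31 = 49 months.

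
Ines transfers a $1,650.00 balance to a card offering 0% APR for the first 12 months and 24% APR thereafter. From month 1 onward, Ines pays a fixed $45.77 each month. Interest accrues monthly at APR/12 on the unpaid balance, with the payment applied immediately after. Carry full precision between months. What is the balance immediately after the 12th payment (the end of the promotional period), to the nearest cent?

Promo months 1–12 at r₀ = 0%/12 = 0; months 13+ at r₁ = 24%/12 = 0.02.
After month 12 (no interest yet): B = $1,650.00 − 12·$45.77 = $1,100.76.

$1,100.76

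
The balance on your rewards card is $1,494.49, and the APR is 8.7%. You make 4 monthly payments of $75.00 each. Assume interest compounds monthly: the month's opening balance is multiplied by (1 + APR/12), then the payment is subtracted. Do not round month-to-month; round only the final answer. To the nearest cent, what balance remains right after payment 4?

Monthly rate r = 8.7%/12 = 0.725% = 0.00725.
Each month: B ← B·(1+r) − $75.00.
Month 1: interest $10.84; balance after payment $1,430.33.
Month 2: interest $10.37; balance after payment $1,365.69.
Month 3: interest $9.90; balance after payment $1,300.60.
Month 4: interest $9.43; balance after payment $1,235.03.

$1,235.03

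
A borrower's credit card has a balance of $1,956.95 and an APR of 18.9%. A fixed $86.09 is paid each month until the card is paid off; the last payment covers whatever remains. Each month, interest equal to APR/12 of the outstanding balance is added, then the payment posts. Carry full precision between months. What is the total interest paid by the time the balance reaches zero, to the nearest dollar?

$485

Monthly rate r = 18.9%/12 = 1.575% = 0.01575.
Payoff takes n = ⌈−ln(1 − rB₀/P)/ln(1+r)⌉ = ⌈28.361⌉ = 29 payments; the last is $31.20.
Total paid = 28·$86.09 + $31.20 = $2,441.72.
Total interest = total paid − principal = $2,441.72 − $1,956.95 = $484.77.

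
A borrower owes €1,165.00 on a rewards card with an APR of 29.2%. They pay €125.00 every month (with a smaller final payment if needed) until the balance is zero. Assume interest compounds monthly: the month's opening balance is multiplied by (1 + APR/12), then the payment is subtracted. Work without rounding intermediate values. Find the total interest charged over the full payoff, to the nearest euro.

Monthly rate r = 29.2%/12 = 2.43333% = 0.0243333.
Payoff takes n = ⌈−ln(1 − rB₀/P)/ln(1+r)⌉ = ⌈10.698⌉ = 11 payments; the last is €87.56.
Total paid = 10·€125.00 + €87.56 = €1,337.56.
Total interest = total paid − principal = €1,337.56 − €1,165.00 = €172.56.

€173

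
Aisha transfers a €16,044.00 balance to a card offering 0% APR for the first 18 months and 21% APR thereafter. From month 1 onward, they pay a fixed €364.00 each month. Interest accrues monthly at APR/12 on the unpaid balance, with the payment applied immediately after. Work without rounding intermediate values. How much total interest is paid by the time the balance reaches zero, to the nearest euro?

Promo months 1–18 at r₀ = 0%/12 = 0; months 19+ at r₁ = 21%/12 = 0.0175.
After month 18 (no interest yet): B = €16,044.00 − 18·€364.00 = €9,492.00.
Then at r₁ with €364.00/mo: n₂ = −ln(1 − r₁·B/P)/ln(1+r₁) ≈ 35.13 → 36 more payments.
Total paid = 53·€364.00 + €47.36 = €19,339.36; interest = €19,339.36 − €16,044.00 = €3,295.36.

€3,295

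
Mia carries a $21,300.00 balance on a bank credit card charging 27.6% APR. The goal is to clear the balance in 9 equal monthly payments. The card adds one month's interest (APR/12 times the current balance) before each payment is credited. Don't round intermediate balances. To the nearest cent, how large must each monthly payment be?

$2,647.08

Monthly rate r = 27.6%/12 = 2.3% = 0.023.
Level-payment amortization: P = B₀·r / (1 − (1+r)^(−n)) = 21300.00·0.023 / (1 − 1.023^(−9)).
Denominator 1 − (1+r)^(−9) = 0.185071894.
P = 489.9 / 0.185071894 ≈ 2647.08.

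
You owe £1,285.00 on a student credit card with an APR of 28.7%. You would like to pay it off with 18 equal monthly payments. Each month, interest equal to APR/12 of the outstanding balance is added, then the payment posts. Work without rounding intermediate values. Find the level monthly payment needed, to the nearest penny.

Monthly rate r = 28.7%/12 = 2.39167% = 0.0239167.
Level-payment amortization: P = B₀·r / (1 − (1+r)^(−n)) = 1285.00·0.0239167 / (1 − 1.02392^(−18)).
Denominator 1 − (1+r)^(−18) = 0.346512959.
P = 30.7329 / 0.346512959 ≈ 88.69.

£88.69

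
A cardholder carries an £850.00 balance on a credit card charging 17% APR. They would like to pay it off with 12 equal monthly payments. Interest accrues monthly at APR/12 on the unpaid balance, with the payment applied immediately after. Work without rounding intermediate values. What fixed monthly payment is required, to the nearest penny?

Monthly rate r = 17%/12 = 1.41667% = 0.0141667.
Level-payment amortization: P = B₀·r / (1 − (1+r)^(−n)) = 850.00·0.0141667 / (1 − 1.01417^(−12)).
Denominator 1 − (1+r)^(−12) = 0.155328164.
P = 12.0417 / 0.155328164 ≈ 77.52.

£77.52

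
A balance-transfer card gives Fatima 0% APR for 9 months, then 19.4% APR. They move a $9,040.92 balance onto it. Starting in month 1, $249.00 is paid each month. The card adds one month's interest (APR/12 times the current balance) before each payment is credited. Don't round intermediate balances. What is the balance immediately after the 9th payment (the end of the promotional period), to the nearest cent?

$6,799.92

Promo months 1–9 at r₀ = 0%/12 = 0; months 10+ at r₁ = 19.4%/12 = 0.0161667.
After month 9 (no interest yet): B = $9,040.92 − 9·$249.00 = $6,799.92.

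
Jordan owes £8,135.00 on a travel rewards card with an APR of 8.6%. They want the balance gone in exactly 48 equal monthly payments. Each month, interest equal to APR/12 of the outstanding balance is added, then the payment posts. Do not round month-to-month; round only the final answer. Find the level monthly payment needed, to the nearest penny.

Monthly rate r = 8.6%/12 = 0.716667% = 0.00716667.
Level-payment amortization: P = B₀·r / (1 − (1+r)^(−n)) = 8135.00·0.00716667 / (1 − 1.00717^(−48)).
Denominator 1 − (1+r)^(−48) = 0.290200818.
P = 58.3008 / 0.290200818 ≈ 200.90.

£200.90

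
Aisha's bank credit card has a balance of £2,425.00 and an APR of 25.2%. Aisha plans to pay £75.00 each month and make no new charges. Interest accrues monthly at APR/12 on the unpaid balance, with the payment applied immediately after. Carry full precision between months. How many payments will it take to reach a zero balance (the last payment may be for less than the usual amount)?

55 payments

Monthly rate r = 25.2%/12 = 2.1% = 0.021.
Recurrence: B ← B·(1+r) − £75.00.
Month 1: interest £50.92; balance after payment £2,400.93.
Month 2: interest £50.42; balance after payment £2,376.34.
Closed form: n = −ln(1 − rB₀/P)/ln(1+r) = −ln(0.321)/ln(1.021) ≈ 54.676, so the balance reaches zero during payment 55.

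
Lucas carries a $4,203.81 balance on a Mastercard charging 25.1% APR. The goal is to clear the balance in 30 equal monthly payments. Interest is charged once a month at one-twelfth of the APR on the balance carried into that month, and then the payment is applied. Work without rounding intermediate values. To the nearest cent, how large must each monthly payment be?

Monthly rate r = 25.1%/12 = 2.09167% = 0.0209167.
Level-payment amortization: P = B₀·r / (1 − (1+r)^(−n)) = 4203.81·0.0209167 / (1 − 1.02092^(−30)).
Denominator 1 − (1+r)^(−30) = 0.462608014.
P = 87.9297 / 0.462608014 ≈ 190.07.

$190.07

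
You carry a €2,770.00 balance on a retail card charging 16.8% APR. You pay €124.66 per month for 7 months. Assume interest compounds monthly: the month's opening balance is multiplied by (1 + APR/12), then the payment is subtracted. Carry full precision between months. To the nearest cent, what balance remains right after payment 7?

€2,142.99

Monthly rate r = 16.8%/12 = 1.4% = 0.014.
Each month: B ← B·(1+r) − €124.66.
Month 1: interest €38.78; balance after payment €2,684.12.
Month 2: interest €37.58; balance after payment €2,597.04.
Month 3: interest €36.36; balance after payment €2,508.74.
Month 4: interest €35.12; balance after payment €2,419.20.
Month 5: interest €33.87; balance after payment €2,328.41.
Month 6: interest €32.60; balance after payment €2,236.34.
Month 7: interest €31.31; balance after payment €2,142.99.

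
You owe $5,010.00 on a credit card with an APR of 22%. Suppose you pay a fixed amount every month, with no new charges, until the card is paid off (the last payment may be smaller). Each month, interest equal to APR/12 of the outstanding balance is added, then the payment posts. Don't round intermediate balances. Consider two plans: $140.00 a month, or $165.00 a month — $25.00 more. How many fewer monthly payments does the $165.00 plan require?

Monthly rate r = 22%/12 = 1.83333% = 0.0183333.
At $140.00/mo: n = ⌈−ln(1 − rB₀/P)/ln(1+r)⌉ = 59 payments (last $105.18); total interest = total paid − $5,010.00 = $3,215.18.
At $165.00/mo: 45 payments (last $128.07); total interest $2,378.07.
Payments saved = 59 − 45 = 14.

14 fewer payments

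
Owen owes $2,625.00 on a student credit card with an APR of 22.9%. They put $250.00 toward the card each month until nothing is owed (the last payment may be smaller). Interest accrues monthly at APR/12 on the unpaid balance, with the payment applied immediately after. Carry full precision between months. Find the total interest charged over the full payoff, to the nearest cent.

$332.62

Monthly rate r = 22.9%/12 = 1.90833% = 0.0190833.
Payoff takes n = ⌈−ln(1 − rB₀/P)/ln(1+r)⌉ = ⌈11.829⌉ = 12 payments; the last is $207.62.
Total paid = 11·$250.00 + $207.62 = $2,957.62.
Total interest = total paid − principal = $2,957.62 − $2,625.00 = $332.62.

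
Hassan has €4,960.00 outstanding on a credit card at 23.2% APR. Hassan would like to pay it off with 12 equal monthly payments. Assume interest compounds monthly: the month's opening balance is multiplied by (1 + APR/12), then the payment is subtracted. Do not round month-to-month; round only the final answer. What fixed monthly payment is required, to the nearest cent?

Monthly rate r = 23.2%/12 = 1.93333% = 0.0193333.
Level-payment amortization: P = B₀·r / (1 − (1+r)^(−n)) = 4960.00·0.0193333 / (1 − 1.01933^(−12)).
Denominator 1 − (1+r)^(−12) = 0.205296211.
P = 95.8933 / 0.205296211 ≈ 467.10.

€467.10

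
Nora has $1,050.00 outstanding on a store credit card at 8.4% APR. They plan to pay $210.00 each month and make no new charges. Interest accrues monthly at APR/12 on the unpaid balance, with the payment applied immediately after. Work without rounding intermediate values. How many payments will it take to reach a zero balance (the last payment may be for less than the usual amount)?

Monthly rate r = 8.4%/12 = 0.7% = 0.007.
Recurrence: B ← B·(1+r) − $210.00.
Month 1: interest $7.35; balance after payment $847.35.
Month 2: interest $5.93; balance after payment $643.28.
Month 3: interest $4.50; balance after payment $437.78.
Month 4: interest $3.06; balance after payment $230.85.
Month 5: interest $1.62; balance after payment $22.46.
Month 6: interest $0.16; balance after payment $0.00.

6 payments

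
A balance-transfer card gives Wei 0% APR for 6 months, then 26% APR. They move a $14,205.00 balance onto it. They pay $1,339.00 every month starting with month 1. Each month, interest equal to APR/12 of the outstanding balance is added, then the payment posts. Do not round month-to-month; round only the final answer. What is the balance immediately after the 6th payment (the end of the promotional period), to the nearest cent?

Promo months 1–6 at r₀ = 0%/12 = 0; months 7+ at r₁ = 26%/12 = 0.0216667.
After month 6 (no interest yet): B = $14,205.00 − 6·$1,339.00 = $6,171.00.

$6,171.00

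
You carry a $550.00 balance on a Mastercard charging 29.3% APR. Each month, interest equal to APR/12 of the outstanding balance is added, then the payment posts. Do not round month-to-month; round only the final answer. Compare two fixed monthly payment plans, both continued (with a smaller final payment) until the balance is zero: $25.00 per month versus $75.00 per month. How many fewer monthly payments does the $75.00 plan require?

23 fewer payments

Monthly rate r = 29.3%/12 = 2.44167% = 0.0244167.
At $25.00/mo: n = ⌈−ln(1 − rB₀/P)/ln(1+r)⌉ = 32 payments (last $23.40); total interest = total paid − $550.00 = $248.40.
At $75.00/mo: 9 payments (last $13.54); total interest $63.54.
Payments saved = 32 − 9 = 23.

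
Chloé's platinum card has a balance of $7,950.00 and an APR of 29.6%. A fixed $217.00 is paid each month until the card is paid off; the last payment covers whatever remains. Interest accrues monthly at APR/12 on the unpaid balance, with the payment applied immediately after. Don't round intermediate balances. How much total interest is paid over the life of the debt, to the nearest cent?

Monthly rate r = 29.6%/12 = 2.46667% = 0.0246667.
Payoff takes n = ⌈−ln(1 − rB₀/P)/ln(1+r)⌉ = ⌈96.036⌉ = 97 payments; the last is $7.95.
Total paid = 96·$217.00 + $7.95 = $20,839.95.
Total interest = total paid − principal = $20,839.95 − $7,950.00 = $12,889.95.

$12,889.95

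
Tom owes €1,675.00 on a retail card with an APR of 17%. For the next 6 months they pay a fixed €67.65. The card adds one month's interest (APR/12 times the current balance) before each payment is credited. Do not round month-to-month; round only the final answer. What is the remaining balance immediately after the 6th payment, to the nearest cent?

€1,401.96

Monthly rate r = 17%/12 = 1.41667% = 0.0141667.
Each month: B ← B·(1+r) − €67.65.
Month 1: interest €23.73; balance after payment €1,631.08.
Month 2: interest €23.11; balance after payment €1,586.54.
Month 3: interest €22.48; balance after payment €1,541.36.
Month 4: interest €21.84; balance after payment €1,495.55.
Month 5: interest €21.19; balance after payment €1,449.08.
Month 6: interest €20.53; balance after payment €1,401.96.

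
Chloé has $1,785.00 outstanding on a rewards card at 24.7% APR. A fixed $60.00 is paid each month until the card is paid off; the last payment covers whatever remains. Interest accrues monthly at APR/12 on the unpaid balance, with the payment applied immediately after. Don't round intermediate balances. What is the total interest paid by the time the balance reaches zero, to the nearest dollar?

$1,006

Monthly rate r = 24.7%/12 = 2.05833% = 0.0205833.
Payoff takes n = ⌈−ln(1 − rB₀/P)/ln(1+r)⌉ = ⌈46.513⌉ = 47 payments; the last is $30.90.
Total paid = 46·$60.00 + $30.90 = $2,790.90.
Total interest = total paid − principal = $2,790.90 − $1,785.00 = $1,005.90.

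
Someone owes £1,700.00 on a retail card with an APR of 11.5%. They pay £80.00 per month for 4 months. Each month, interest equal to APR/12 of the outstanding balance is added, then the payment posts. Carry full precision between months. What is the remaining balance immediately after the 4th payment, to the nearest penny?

£1,441.48

Monthly rate r = 11.5%/12 = 0.958333% = 0.00958333.
Each month: B ← B·(1+r) − £80.00.
Month 1: interest £16.29; balance after payment £1,636.29.
Month 2: interest £15.68; balance after payment £1,571.97.
Month 3: interest £15.06; balance after payment £1,507.04.
Month 4: interest £14.44; balance after payment £1,441.48.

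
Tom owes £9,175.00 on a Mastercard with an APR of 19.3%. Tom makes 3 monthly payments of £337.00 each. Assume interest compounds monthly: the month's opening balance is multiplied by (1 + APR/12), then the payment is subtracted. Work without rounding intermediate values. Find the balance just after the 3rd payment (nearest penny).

Monthly rate r = 19.3%/12 = 1.60833% = 0.0160833.
Each month: B ← B·(1+r) − £337.00.
Month 1: interest £147.56; balance after payment £8,985.56.
Month 2: interest £144.52; balance after payment £8,793.08.
Month 3: interest £141.42; balance after payment £8,597.50.

£8,597.50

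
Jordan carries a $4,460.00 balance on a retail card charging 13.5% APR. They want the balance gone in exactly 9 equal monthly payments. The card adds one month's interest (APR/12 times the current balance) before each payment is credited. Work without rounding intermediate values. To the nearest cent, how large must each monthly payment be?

Monthly rate r = 13.5%/12 = 1.125% = 0.01125.
Level-payment amortization: P = B₀·r / (1 − (1+r)^(−n)) = 4460.00·0.01125 / (1 − 1.01125^(−9)).
Denominator 1 − (1+r)^(−9) = 0.0957819162.
P = 50.175 / 0.0957819162 ≈ 523.85.

$523.85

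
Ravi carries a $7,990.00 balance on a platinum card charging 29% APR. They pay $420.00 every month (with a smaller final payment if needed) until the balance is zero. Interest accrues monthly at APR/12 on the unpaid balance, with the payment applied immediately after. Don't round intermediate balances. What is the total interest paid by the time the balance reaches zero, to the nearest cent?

Monthly rate r = 29%/12 = 2.41667% = 0.0241667.
Payoff takes n = ⌈−ln(1 − rB₀/P)/ln(1+r)⌉ = ⌈25.784⌉ = 26 payments; the last is $330.22.
Total paid = 25·$420.00 + $330.22 = $10,830.22.
Total interest = total paid − principal = $10,830.22 − $7,990.00 = $2,840.22.

$2,840.22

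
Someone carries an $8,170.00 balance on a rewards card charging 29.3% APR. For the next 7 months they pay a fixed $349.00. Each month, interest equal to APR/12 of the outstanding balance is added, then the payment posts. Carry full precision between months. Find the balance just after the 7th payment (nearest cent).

$7,043.53

Monthly rate r = 29.3%/12 = 2.44167% = 0.0244167.
Each month: B ← B·(1+r) − $349.00.
Month 1: interest $199.48; balance after payment $8,020.48.
Month 2: interest $195.83; balance after payment $7,867.32.
Month 3: interest $192.09; balance after payment $7,710.41.
Month 4: interest $188.26; balance after payment $7,549.67.
Month 5: interest $184.34; balance after payment $7,385.01.
Month 6: interest $180.32; balance after payment $7,216.33.
Month 7: interest $176.20; balance after payment $7,043.53.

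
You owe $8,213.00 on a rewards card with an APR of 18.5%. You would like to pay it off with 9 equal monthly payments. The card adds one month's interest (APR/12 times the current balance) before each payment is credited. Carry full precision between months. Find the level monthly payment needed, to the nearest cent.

Monthly rate r = 18.5%/12 = 1.54167% = 0.0154167.
Level-payment amortization: P = B₀·r / (1 − (1+r)^(−n)) = 8213.00·0.0154167 / (1 − 1.01542^(−9)).
Denominator 1 − (1+r)^(−9) = 0.12863239.
P = 126.617 / 0.12863239 ≈ 984.33.

$984.33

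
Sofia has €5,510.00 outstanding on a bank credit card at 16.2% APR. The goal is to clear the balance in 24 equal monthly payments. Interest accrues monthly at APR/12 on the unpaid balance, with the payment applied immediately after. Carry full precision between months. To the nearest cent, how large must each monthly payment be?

Monthly rate r = 16.2%/12 = 1.35% = 0.0135.
Level-payment amortization: P = B₀·r / (1 − (1+r)^(−n)) = 5510.00·0.0135 / (1 − 1.0135^(−24)).
Denominator 1 − (1+r)^(−24) = 0.275180402.
P = 74.385 / 0.275180402 ≈ 270.31.

€270.31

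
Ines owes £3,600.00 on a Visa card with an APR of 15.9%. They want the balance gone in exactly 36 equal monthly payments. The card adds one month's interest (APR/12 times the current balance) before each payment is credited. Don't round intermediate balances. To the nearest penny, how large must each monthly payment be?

£126.39

Monthly rate r = 15.9%/12 = 1.325% = 0.01325.
Level-payment amortization: P = B₀·r / (1 − (1+r)^(−n)) = 3600.00·0.01325 / (1 − 1.01325^(−36)).
Denominator 1 − (1+r)^(−36) = 0.377410269.
P = 47.7 / 0.377410269 ≈ 126.39.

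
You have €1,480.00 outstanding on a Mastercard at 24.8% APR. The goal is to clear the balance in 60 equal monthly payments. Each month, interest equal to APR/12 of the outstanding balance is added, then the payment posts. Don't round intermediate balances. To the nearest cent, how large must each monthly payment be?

€43.27

Monthly rate r = 24.8%/12 = 2.06667% = 0.0206667.
Level-payment amortization: P = B₀·r / (1 − (1+r)^(−n)) = 1480.00·0.0206667 / (1 − 1.02067^(−60)).
Denominator 1 − (1+r)^(−60) = 0.706934901.
P = 30.5867 / 0.706934901 ≈ 43.27.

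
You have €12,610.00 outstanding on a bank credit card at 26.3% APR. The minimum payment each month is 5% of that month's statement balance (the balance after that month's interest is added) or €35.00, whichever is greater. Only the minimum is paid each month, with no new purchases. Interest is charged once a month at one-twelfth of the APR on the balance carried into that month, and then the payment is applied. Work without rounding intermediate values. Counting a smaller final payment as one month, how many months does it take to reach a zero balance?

125 months

Monthly rate r = 26.3%/12 = 2.19167% = 0.0219167.
While 5% of the post-interest balance exceeds €35.00, each month B ← (B·(1+r))·(1 − 0.05), i.e. B shrinks by the factor (1+r)·0.95 = 0.97082.
This holds for months 1–99. Entering month 100 the balance is €672.18; 5% of the post-interest balance is now below €35.00, so the flat €35.00 minimum applies from here.
From month 100 a fixed €35.00 at rate r clears €672.18 in 26 more payments. Total: 99 + 26 = 125 months.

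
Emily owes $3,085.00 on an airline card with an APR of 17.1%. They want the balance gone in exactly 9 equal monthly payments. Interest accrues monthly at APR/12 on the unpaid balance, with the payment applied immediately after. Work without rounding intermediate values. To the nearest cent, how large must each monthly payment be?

$367.66

Monthly rate r = 17.1%/12 = 1.425% = 0.01425.
Level-payment amortization: P = B₀·r / (1 − (1+r)^(−n)) = 3085.00·0.01425 / (1 − 1.01425^(−9)).
Denominator 1 − (1+r)^(−9) = 0.119569959.
P = 43.9612 / 0.119569959 ≈ 367.66.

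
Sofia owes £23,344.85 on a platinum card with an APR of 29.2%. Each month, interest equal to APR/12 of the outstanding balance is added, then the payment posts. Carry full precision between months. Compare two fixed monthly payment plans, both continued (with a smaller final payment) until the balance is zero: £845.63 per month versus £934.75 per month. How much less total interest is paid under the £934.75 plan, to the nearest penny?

Monthly rate r = 29.2%/12 = 2.43333% = 0.0243333.
At £845.63/mo: n = ⌈−ln(1 − rB₀/P)/ln(1+r)⌉ = 47 payments (last £286.11); total interest = total paid − £23,344.85 = £15,840.24.
At £934.75/mo: 39 payments (last £862.43); total interest £13,038.08.
Interest saved = £15,840.24 − £13,038.08 = £2,802.16.

£2,802.16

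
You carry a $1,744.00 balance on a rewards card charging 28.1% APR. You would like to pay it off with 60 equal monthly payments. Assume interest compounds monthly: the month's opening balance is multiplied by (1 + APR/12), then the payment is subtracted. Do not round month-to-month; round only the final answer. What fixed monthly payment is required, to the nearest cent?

$54.41

Monthly rate r = 28.1%/12 = 2.34167% = 0.0234167.
Level-payment amortization: P = B₀·r / (1 − (1+r)^(−n)) = 1744.00·0.0234167 / (1 − 1.02342^(−60)).
Denominator 1 − (1+r)^(−60) = 0.750626167.
P = 40.8387 / 0.750626167 ≈ 54.41.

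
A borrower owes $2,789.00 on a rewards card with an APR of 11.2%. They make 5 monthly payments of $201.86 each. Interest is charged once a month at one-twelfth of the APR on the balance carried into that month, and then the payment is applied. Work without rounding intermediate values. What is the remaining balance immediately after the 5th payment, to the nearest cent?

$1,893.29

Monthly rate r = 11.2%/12 = 0.933333% = 0.00933333.
Each month: B ← B·(1+r) − $201.86.
Month 1: interest $26.03; balance after payment $2,613.17.
Month 2: interest $24.39; balance after payment $2,435.70.
Month 3: interest $22.73; balance after payment $2,256.57.
Month 4: interest $21.06; balance after payment $2,075.77.
Month 5: interest $19.37; balance after payment $1,893.29.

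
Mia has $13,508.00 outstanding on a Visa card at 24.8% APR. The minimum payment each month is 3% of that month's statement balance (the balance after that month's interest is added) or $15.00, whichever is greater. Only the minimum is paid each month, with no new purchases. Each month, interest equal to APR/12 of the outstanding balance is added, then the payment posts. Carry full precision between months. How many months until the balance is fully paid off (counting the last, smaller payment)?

Monthly rate r = 24.8%/12 = 2.06667% = 0.0206667.
While 3% of the post-interest balance exceeds $15.00, each month B ← (B·(1+r))·(1 − 0.03), i.e. B shrinks by the factor (1+r)·0.97 = 0.99005.
This holds for months 1–332. Entering month 333 the balance is $487.83; 3% of the post-interest balance is now below $15.00, so the flat $15.00 minimum applies from here.
From month 333 a fixed $15.00 at rate r clears $487.83 in 55 more payments. Total: 332 + 55 = 387 months.

387 months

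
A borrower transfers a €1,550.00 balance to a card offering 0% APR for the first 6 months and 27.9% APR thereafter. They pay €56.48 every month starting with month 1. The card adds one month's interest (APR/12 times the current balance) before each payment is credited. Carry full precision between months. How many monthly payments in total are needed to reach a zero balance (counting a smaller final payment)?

Promo months 1–6 at r₀ = 0%/12 = 0; months 7+ at r₁ = 27.9%/12 = 0.02325.
After month 6 (no interest yet): B = €1,550.00 − 6·€56.48 = €1,211.12.
Then at r₁ with €56.48/mo: n₂ = −ln(1 − r₁·B/P)/ln(1+r₁) ≈ 30.03 → 31 more payments.

37 months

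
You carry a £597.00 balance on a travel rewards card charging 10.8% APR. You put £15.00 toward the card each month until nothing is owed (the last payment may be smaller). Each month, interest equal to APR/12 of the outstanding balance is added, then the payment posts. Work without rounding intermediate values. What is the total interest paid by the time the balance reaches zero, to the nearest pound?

£145

Monthly rate r = 10.8%/12 = 0.9% = 0.009.
Payoff takes n = ⌈−ln(1 − rB₀/P)/ln(1+r)⌉ = ⌈49.497⌉ = 50 payments; the last is £7.47.
Total paid = 49·£15.00 + £7.47 = £742.47.
Total interest = total paid − principal = £742.47 − £597.00 = £145.47.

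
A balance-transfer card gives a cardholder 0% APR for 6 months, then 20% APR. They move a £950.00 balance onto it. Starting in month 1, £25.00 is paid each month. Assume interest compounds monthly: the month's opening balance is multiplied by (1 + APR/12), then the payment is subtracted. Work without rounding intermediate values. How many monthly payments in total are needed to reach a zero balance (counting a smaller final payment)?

53 payments

Promo months 1–6 at r₀ = 0%/12 = 0; months 7+ at r₁ = 20%/12 = 0.0166667.
After month 6 (no interest yet): B = £950.00 − 6·£25.00 = £800.00.
Then at r₁ with £25.00/mo: n₂ = −ln(1 − r₁·B/P)/ln(1+r₁) ≈ 46.11 → 47 more payments.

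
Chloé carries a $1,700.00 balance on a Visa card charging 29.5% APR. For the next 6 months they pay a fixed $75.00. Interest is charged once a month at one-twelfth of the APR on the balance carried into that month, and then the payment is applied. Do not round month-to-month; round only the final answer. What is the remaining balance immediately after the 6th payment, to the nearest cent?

$1,488.10

Monthly rate r = 29.5%/12 = 2.45833% = 0.0245833.
Each month: B ← B·(1+r) − $75.00.
Month 1: interest $41.79; balance after payment $1,666.79.
Month 2: interest $40.98; balance after payment $1,632.77.
Month 3: interest $40.14; balance after payment $1,597.91.
Month 4: interest $39.28; balance after payment $1,562.19.
Month 5: interest $38.40; balance after payment $1,525.59.
Month 6: interest $37.50; balance after payment $1,488.10.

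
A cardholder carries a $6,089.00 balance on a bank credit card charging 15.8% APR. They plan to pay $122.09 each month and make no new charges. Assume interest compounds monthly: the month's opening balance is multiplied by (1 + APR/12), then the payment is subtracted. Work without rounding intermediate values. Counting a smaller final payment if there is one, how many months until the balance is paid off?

Monthly rate r = 15.8%/12 = 1.31667% = 0.0131667.
Recurrence: B ← B·(1+r) − $122.09.
Month 1: interest $80.17; balance after payment $6,047.08.
Month 2: interest $79.62; balance after payment $6,004.61.
Closed form: n = −ln(1 − rB₀/P)/ln(1+r) = −ln(0.34334)/ln(1.01317) ≈ 81.726, so the balance reaches zero during payment 82.

82 months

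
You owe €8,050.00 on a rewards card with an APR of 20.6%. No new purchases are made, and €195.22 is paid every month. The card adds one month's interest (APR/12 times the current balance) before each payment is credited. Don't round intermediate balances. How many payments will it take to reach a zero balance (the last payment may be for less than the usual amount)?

73 payments

Monthly rate r = 20.6%/12 = 1.71667% = 0.0171667.
Recurrence: B ← B·(1+r) − €195.22.
Month 1: interest €138.19; balance after payment €7,992.97.
Month 2: interest €137.21; balance after payment €7,934.96.
Closed form: n = −ln(1 − rB₀/P)/ln(1+r) = −ln(0.29212)/ln(1.01717) ≈ 72.298, so the balance reaches zero during payment 73.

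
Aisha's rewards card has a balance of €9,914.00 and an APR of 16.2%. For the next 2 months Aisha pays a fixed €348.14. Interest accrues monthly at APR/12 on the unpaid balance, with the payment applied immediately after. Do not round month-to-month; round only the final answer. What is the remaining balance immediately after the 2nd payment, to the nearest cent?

€9,482.50

Monthly rate r = 16.2%/12 = 1.35% = 0.0135.
Each month: B ← B·(1+r) − €348.14.
Month 1: interest €133.84; balance after payment €9,699.70.
Month 2: interest €130.95; balance after payment €9,482.50.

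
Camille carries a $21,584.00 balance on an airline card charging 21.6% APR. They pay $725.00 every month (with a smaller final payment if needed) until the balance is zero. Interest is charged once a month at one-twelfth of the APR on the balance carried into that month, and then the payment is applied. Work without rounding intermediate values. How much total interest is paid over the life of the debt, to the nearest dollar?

$9,611

Monthly rate r = 21.6%/12 = 1.8% = 0.018.
Payoff takes n = ⌈−ln(1 − rB₀/P)/ln(1+r)⌉ = ⌈43.028⌉ = 44 payments; the last is $20.20.
Total paid = 43·$725.00 + $20.20 = $31,195.20.
Total interest = total paid − principal = $31,195.20 − $21,584.00 = $9,611.20.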